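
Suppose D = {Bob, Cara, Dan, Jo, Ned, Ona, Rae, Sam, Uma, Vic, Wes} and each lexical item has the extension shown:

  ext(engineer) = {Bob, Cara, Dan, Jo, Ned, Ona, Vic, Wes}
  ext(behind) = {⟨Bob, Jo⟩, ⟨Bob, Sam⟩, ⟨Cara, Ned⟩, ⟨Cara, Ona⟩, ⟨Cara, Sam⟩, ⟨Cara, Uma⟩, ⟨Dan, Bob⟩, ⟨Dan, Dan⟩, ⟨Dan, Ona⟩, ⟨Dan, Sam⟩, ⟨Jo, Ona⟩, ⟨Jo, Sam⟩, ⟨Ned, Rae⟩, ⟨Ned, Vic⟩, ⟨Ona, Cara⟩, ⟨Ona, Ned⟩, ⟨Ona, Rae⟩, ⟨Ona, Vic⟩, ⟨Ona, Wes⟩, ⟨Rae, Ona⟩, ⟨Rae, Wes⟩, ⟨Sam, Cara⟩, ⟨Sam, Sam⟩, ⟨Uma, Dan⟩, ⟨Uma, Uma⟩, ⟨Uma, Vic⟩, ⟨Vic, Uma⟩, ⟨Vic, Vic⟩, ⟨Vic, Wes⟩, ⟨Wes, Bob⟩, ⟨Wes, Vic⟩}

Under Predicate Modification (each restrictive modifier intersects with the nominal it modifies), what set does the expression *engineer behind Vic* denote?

⟦behind Vic⟧ = {x : ⟨x, Vic⟩ ∈ ⟦behind⟧} = {Ned, Ona, Uma, Vic, Wes}
⟦engineer⟧ = {Bob, Cara, Dan, Jo, Ned, Ona, Vic, Wes}
… ∩ ⟦behind Vic⟧ = {Bob, Cara, Dan, Jo, Ned, Ona, Vic, Wes} ∩ {Ned, Ona, Uma, Vic, Wes} = {Ned, Ona, Vic, Wes}
So ⟦engineer behind Vic⟧ = {Ned, Ona, Vic, Wes}.

{Ned, Ona, Vic, Wes}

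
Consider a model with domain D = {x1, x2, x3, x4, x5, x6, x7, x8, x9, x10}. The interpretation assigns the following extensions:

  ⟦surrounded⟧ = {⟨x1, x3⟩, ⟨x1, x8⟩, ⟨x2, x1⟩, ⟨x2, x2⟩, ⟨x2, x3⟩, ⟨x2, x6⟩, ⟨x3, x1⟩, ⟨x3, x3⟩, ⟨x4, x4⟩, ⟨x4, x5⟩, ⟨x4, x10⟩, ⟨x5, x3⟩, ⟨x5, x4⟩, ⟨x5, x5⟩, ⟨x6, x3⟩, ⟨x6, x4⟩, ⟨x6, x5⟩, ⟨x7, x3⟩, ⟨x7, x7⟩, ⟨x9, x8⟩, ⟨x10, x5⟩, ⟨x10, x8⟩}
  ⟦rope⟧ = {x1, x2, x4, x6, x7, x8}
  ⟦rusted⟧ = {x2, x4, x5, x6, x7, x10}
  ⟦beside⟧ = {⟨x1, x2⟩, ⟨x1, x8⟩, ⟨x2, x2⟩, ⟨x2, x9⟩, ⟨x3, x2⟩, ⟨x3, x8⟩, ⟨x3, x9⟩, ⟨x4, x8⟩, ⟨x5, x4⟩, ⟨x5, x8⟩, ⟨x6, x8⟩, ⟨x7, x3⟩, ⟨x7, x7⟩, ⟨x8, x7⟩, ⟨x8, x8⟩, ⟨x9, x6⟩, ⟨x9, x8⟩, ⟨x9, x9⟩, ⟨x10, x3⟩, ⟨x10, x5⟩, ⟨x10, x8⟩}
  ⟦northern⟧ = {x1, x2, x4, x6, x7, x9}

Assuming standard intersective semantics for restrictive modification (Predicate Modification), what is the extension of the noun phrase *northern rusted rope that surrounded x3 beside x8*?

{x6}

⟦that surrounded x3⟧ = {x : ⟨x, x3⟩ ∈ ⟦surrounded⟧} = {x1, x2, x3, x5, x6, x7}
⟦beside x8⟧ = {x : ⟨x, x8⟩ ∈ ⟦beside⟧} = {x1, x3, x4, x5, x6, x8, x9, x10}
⟦rope⟧ = {x1, x2, x4, x6, x7, x8}
… ∩ ⟦that surrounded x3⟧ = {x1, x2, x4, x6, x7, x8} ∩ {x1, x2, x3, x5, x6, x7} = {x1, x2, x6, x7}
… ∩ ⟦beside x8⟧ = {x1, x2, x6, x7} ∩ {x1, x3, x4, x5, x6, x8, x9, x10} = {x1, x6}
… ∩ ⟦northern⟧ = {x1, x6} ∩ {x1, x2, x4, x6, x7, x9} = {x1, x6}
… ∩ ⟦rusted⟧ = {x1, x6} ∩ {x2, x4, x5, x6, x7, x10} = {x6}
So ⟦northern rusted rope that surrounded x3 beside x8⟧ = {x6}.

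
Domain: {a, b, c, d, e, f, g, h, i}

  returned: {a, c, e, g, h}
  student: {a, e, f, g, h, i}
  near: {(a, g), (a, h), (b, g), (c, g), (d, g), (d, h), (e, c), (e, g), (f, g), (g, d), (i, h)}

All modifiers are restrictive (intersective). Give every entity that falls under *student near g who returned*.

{a, e}

⟦near g⟧ = {x : ⟨x, g⟩ ∈ ⟦near⟧} = {a, b, c, d, e, f}
⟦who returned⟧ = ⟦returned⟧ = {a, c, e, g, h}
⟦student⟧ = {a, e, f, g, h, i}
… ∩ ⟦near g⟧ = {a, e, f, g, h, i} ∩ {a, b, c, d, e, f} = {a, e, f}
… ∩ ⟦who returned⟧ = {a, e, f} ∩ {a, c, e, g, h} = {a, e}
So ⟦student near g who returned⟧ = {a, e}.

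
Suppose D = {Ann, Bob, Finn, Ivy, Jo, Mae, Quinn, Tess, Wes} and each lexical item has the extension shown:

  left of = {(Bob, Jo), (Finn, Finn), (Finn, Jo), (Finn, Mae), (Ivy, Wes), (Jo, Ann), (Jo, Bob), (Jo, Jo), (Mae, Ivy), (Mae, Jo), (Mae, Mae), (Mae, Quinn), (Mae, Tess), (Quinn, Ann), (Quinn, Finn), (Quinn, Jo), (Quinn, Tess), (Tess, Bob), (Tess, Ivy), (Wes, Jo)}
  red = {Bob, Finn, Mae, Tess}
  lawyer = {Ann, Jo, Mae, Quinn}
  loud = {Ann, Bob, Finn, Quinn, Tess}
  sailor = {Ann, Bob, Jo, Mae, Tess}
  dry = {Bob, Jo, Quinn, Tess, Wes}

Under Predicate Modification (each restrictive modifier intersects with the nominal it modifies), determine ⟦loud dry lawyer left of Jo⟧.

⟦left of Jo⟧ = {x : ⟨x, Jo⟩ ∈ ⟦left of⟧} = {Bob, Finn, Jo, Mae, Quinn, Wes}
⟦lawyer⟧ = {Ann, Jo, Mae, Quinn}
… ∩ ⟦left of Jo⟧ = {Ann, Jo, Mae, Quinn} ∩ {Bob, Finn, Jo, Mae, Quinn, Wes} = {Jo, Mae, Quinn}
… ∩ ⟦loud⟧ = {Jo, Mae, Quinn} ∩ {Ann, Bob, Finn, Quinn, Tess} = {Quinn}
… ∩ ⟦dry⟧ = {Quinn} ∩ {Bob, Jo, Quinn, Tess, Wes} = {Quinn}
So ⟦loud dry lawyer left of Jo⟧ = {Quinn}.

{Quinn}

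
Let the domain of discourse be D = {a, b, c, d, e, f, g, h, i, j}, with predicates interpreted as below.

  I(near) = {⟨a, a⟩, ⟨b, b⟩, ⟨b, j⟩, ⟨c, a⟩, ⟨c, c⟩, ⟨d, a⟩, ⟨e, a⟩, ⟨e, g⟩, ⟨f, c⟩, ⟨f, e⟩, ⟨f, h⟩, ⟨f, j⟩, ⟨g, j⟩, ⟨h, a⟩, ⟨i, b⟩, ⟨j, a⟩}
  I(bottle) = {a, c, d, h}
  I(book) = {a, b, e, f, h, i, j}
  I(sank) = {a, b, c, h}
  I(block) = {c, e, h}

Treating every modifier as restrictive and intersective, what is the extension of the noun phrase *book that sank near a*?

{a, h}

⟦that sank⟧ = ⟦sank⟧ = {a, b, c, h}
⟦near a⟧ = {x : ⟨x, a⟩ ∈ ⟦near⟧} = {a, c, d, e, h, j}
⟦book⟧ = {a, b, e, f, h, i, j}
… ∩ ⟦that sank⟧ = {a, b, e, f, h, i, j} ∩ {a, b, c, h} = {a, b, h}
… ∩ ⟦near a⟧ = {a, b, h} ∩ {a, c, d, e, h, j} = {a, h}
So ⟦book that sank near a⟧ = {a, h}.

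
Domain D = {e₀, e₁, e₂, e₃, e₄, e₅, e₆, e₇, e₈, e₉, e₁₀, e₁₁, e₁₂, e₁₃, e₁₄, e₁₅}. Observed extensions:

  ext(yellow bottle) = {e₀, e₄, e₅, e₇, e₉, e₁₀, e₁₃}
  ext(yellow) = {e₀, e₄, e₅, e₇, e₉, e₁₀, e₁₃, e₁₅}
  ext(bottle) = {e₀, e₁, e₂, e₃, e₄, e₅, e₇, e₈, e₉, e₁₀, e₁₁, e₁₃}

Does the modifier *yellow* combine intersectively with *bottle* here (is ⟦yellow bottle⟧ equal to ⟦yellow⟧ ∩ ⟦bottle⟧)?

⟦yellow⟧ ∩ ⟦bottle⟧ = {e₀, e₄, e₅, e₇, e₉, e₁₀, e₁₃, e₁₅} ∩ {e₀, e₁, e₂, e₃, e₄, e₅, e₇, e₈, e₉, e₁₀, e₁₁, e₁₃} = {e₀, e₄, e₅, e₇, e₉, e₁₀, e₁₃}
Observed ⟦yellow bottle⟧ = {e₀, e₄, e₅, e₇, e₉, e₁₀, e₁₃}.
These coincide, so the modifier is intersective here.

yes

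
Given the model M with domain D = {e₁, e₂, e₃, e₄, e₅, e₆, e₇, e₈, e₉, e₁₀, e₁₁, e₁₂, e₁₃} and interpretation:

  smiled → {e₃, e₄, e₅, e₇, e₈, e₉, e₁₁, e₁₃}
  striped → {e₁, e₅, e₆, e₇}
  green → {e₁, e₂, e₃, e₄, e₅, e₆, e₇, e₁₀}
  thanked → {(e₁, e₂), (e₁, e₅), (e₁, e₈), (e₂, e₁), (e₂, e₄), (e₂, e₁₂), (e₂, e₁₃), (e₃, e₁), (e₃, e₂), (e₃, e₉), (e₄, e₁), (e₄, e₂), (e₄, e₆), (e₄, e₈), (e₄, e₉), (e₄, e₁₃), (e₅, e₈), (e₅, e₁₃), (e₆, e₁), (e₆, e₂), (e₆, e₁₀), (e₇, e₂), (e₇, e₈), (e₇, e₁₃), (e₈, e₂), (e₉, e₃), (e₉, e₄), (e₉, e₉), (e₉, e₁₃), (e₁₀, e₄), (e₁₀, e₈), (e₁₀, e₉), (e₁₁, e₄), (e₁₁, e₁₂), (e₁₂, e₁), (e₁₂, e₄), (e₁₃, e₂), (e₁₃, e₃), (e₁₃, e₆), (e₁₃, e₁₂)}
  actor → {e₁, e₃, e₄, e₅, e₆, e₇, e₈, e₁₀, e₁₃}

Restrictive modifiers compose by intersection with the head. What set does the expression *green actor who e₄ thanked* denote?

{e₁, e₆}

⟦who e₄ thanked⟧ = {x : ⟨e₄, x⟩ ∈ ⟦thanked⟧} = {e₁, e₂, e₆, e₈, e₉, e₁₃}
⟦actor⟧ = {e₁, e₃, e₄, e₅, e₆, e₇, e₈, e₁₀, e₁₃}
… ∩ ⟦who e₄ thanked⟧ = {e₁, e₃, e₄, e₅, e₆, e₇, e₈, e₁₀, e₁₃} ∩ {e₁, e₂, e₆, e₈, e₉, e₁₃} = {e₁, e₆, e₈, e₁₃}
… ∩ ⟦green⟧ = {e₁, e₆, e₈, e₁₃} ∩ {e₁, e₂, e₃, e₄, e₅, e₆, e₇, e₁₀} = {e₁, e₆}
So ⟦green actor who e₄ thanked⟧ = {e₁, e₆}.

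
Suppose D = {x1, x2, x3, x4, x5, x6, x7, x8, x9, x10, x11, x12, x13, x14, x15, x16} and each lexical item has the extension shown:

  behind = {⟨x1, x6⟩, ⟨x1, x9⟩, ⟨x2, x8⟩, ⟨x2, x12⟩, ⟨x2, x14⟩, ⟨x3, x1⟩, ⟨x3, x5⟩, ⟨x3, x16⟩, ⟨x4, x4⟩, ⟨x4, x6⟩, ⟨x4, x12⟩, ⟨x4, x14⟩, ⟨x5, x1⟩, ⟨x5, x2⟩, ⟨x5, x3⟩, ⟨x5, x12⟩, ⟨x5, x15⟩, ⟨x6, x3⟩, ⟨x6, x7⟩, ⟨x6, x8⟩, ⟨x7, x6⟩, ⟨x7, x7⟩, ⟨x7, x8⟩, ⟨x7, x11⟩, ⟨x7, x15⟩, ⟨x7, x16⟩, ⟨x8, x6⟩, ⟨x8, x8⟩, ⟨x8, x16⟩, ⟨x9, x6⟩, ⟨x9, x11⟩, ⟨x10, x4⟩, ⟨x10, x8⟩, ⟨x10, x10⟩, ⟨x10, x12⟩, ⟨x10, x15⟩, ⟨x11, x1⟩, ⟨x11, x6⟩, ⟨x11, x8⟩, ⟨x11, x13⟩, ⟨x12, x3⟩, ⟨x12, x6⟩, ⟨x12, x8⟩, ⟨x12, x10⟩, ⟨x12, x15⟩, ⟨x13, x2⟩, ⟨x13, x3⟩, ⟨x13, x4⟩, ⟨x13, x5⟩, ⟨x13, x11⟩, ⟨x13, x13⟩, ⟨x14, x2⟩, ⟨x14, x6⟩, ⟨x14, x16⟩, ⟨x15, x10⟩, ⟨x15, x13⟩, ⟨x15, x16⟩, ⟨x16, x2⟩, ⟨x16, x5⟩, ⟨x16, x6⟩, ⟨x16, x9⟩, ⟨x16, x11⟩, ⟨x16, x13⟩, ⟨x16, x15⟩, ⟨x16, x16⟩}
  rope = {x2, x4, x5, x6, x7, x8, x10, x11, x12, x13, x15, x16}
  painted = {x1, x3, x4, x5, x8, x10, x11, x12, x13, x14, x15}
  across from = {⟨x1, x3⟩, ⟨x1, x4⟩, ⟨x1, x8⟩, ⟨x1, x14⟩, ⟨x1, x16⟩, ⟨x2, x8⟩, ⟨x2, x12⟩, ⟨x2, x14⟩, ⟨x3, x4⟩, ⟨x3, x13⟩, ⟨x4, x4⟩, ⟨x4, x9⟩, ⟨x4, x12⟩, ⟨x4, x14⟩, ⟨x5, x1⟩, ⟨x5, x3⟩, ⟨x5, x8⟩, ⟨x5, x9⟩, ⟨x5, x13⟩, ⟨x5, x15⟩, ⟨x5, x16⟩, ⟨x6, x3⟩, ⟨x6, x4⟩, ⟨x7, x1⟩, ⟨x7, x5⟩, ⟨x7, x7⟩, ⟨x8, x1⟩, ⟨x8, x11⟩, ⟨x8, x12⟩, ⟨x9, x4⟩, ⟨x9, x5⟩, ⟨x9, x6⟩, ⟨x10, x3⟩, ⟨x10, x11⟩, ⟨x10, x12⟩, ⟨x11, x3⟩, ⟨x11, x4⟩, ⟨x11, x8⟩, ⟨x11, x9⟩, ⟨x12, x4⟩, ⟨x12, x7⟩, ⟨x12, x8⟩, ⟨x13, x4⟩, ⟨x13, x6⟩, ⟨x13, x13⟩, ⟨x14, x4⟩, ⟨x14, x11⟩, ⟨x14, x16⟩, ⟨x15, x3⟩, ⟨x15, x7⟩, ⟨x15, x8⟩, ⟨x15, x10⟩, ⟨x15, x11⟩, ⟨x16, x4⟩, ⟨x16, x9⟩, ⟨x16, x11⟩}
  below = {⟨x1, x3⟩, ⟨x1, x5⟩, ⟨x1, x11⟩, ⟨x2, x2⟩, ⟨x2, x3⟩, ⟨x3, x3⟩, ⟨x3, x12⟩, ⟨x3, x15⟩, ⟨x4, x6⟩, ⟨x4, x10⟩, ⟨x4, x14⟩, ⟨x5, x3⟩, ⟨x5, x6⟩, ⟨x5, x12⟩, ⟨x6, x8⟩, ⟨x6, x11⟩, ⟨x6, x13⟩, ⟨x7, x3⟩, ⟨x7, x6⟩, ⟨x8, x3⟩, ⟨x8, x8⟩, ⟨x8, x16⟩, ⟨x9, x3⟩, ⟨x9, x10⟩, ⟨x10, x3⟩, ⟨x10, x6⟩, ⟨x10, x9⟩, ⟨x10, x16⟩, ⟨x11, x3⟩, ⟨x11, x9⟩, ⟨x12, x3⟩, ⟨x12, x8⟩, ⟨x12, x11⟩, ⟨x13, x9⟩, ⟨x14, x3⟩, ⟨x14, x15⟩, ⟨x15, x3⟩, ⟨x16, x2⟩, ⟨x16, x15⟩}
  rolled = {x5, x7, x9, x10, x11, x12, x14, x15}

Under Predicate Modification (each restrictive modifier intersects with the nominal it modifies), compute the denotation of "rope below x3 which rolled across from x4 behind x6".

⟦below x3⟧ = {x : ⟨x, x3⟩ ∈ ⟦below⟧} = {x1, x2, x3, x5, x7, x8, x9, x10, x11, x12, x14, x15}
⟦which rolled⟧ = ⟦rolled⟧ = {x5, x7, x9, x10, x11, x12, x14, x15}
⟦across from x4⟧ = {x : ⟨x, x4⟩ ∈ ⟦across from⟧} = {x1, x3, x4, x6, x9, x11, x12, x13, x14, x16}
⟦behind x6⟧ = {x : ⟨x, x6⟩ ∈ ⟦behind⟧} = {x1, x4, x7, x8, x9, x11, x12, x14, x16}
⟦rope⟧ = {x2, x4, x5, x6, x7, x8, x10, x11, x12, x13, x15, x16}
… ∩ ⟦below x3⟧ = {x2, x4, x5, x6, x7, x8, x10, x11, x12, x13, x15, x16} ∩ {x1, x2, x3, x5, x7, x8, x9, x10, x11, x12, x14, x15} = {x2, x5, x7, x8, x10, x11, x12, x15}
… ∩ ⟦which rolled⟧ = {x2, x5, x7, x8, x10, x11, x12, x15} ∩ {x5, x7, x9, x10, x11, x12, x14, x15} = {x5, x7, x10, x11, x12, x15}
… ∩ ⟦across from x4⟧ = {x5, x7, x10, x11, x12, x15} ∩ {x1, x3, x4, x6, x9, x11, x12, x13, x14, x16} = {x11, x12}
… ∩ ⟦behind x6⟧ = {x11, x12} ∩ {x1, x4, x7, x8, x9, x11, x12, x14, x16} = {x11, x12}
So ⟦rope below x3 which rolled across from x4 behind x6⟧ = {x11, x12}.

{x11, x12}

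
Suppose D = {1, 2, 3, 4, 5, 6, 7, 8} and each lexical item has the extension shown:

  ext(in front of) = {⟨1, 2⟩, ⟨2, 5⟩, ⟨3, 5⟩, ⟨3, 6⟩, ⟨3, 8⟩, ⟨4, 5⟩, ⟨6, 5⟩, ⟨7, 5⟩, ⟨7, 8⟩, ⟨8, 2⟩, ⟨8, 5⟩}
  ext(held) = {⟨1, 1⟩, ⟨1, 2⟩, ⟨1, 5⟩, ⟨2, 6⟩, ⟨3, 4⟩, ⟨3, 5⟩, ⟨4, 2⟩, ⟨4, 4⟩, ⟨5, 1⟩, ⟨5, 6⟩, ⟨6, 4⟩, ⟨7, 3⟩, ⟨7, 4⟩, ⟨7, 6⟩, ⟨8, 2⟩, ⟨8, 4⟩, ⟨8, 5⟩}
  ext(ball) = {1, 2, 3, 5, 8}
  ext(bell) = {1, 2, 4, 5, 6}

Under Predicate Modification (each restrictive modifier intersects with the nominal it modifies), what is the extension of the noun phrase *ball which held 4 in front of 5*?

{3, 8}

⟦which held 4⟧ = {x : ⟨x, 4⟩ ∈ ⟦held⟧} = {3, 4, 6, 7, 8}
⟦in front of 5⟧ = {x : ⟨x, 5⟩ ∈ ⟦in front of⟧} = {2, 3, 4, 6, 7, 8}
⟦ball⟧ = {1, 2, 3, 5, 8}
… ∩ ⟦which held 4⟧ = {1, 2, 3, 5, 8} ∩ {3, 4, 6, 7, 8} = {3, 8}
… ∩ ⟦in front of 5⟧ = {3, 8} ∩ {2, 3, 4, 6, 7, 8} = {3, 8}
So ⟦ball which held 4 in front of 5⟧ = {3, 8}.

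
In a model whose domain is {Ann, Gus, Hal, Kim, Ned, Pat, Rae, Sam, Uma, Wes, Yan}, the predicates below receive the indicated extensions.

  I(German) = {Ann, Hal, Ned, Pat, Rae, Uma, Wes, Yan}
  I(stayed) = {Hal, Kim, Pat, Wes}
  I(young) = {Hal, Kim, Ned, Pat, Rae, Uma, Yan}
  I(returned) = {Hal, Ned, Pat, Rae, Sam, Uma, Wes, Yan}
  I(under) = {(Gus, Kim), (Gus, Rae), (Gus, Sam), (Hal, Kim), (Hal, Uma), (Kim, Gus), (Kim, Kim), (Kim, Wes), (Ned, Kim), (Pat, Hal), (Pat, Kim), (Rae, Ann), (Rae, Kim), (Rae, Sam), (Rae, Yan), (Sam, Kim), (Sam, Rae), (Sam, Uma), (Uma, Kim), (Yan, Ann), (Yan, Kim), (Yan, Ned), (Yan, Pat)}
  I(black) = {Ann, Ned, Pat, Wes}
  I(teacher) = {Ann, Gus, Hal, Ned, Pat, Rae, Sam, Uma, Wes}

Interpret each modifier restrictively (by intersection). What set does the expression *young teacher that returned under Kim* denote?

{Hal, Ned, Pat, Rae, Uma}

⟦that returned⟧ = ⟦returned⟧ = {Hal, Ned, Pat, Rae, Sam, Uma, Wes, Yan}
⟦under Kim⟧ = {x : ⟨x, Kim⟩ ∈ ⟦under⟧} = {Gus, Hal, Kim, Ned, Pat, Rae, Sam, Uma, Yan}
⟦teacher⟧ = {Ann, Gus, Hal, Ned, Pat, Rae, Sam, Uma, Wes}
… ∩ ⟦that returned⟧ = {Ann, Gus, Hal, Ned, Pat, Rae, Sam, Uma, Wes} ∩ {Hal, Ned, Pat, Rae, Sam, Uma, Wes, Yan} = {Hal, Ned, Pat, Rae, Sam, Uma, Wes}
… ∩ ⟦under Kim⟧ = {Hal, Ned, Pat, Rae, Sam, Uma, Wes} ∩ {Gus, Hal, Kim, Ned, Pat, Rae, Sam, Uma, Yan} = {Hal, Ned, Pat, Rae, Sam, Uma}
… ∩ ⟦young⟧ = {Hal, Ned, Pat, Rae, Sam, Uma} ∩ {Hal, Kim, Ned, Pat, Rae, Uma, Yan} = {Hal, Ned, Pat, Rae, Uma}
So ⟦young teacher that returned under Kim⟧ = {Hal, Ned, Pat, Rae, Uma}.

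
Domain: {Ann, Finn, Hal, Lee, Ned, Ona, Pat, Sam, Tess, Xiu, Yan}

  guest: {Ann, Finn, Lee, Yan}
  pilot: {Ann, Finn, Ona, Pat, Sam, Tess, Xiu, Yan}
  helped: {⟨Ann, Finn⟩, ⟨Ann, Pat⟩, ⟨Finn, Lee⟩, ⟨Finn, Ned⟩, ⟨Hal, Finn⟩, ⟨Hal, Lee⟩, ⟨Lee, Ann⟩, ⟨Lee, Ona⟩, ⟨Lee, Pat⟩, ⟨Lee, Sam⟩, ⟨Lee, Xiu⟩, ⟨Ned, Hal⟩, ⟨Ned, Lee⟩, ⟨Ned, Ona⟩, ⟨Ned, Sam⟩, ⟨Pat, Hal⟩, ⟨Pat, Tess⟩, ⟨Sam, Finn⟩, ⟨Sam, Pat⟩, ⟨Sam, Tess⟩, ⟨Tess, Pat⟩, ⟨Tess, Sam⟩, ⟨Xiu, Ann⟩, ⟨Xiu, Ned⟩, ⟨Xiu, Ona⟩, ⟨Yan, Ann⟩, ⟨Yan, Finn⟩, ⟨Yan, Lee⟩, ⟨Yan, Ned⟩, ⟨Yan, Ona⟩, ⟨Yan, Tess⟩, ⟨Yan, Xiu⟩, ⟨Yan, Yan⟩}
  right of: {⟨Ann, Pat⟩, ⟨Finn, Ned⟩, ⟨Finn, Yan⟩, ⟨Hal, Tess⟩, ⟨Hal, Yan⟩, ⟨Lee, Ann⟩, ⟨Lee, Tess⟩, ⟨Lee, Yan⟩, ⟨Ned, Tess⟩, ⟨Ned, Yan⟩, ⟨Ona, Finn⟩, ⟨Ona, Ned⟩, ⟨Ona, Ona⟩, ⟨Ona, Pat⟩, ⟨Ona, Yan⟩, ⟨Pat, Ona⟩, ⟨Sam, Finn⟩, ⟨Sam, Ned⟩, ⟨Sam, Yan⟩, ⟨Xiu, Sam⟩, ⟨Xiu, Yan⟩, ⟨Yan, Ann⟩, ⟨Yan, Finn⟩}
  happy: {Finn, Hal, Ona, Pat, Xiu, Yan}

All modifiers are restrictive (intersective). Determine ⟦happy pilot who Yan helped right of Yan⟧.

⟦who Yan helped⟧ = {x : ⟨Yan, x⟩ ∈ ⟦helped⟧} = {Ann, Finn, Lee, Ned, Ona, Tess, Xiu, Yan}
⟦right of Yan⟧ = {x : ⟨x, Yan⟩ ∈ ⟦right of⟧} = {Finn, Hal, Lee, Ned, Ona, Sam, Xiu}
⟦pilot⟧ = {Ann, Finn, Ona, Pat, Sam, Tess, Xiu, Yan}
… ∩ ⟦who Yan helped⟧ = {Ann, Finn, Ona, Pat, Sam, Tess, Xiu, Yan} ∩ {Ann, Finn, Lee, Ned, Ona, Tess, Xiu, Yan} = {Ann, Finn, Ona, Tess, Xiu, Yan}
… ∩ ⟦right of Yan⟧ = {Ann, Finn, Ona, Tess, Xiu, Yan} ∩ {Finn, Hal, Lee, Ned, Ona, Sam, Xiu} = {Finn, Ona, Xiu}
… ∩ ⟦happy⟧ = {Finn, Ona, Xiu} ∩ {Finn, Hal, Ona, Pat, Xiu, Yan} = {Finn, Ona, Xiu}
So ⟦happy pilot who Yan helped right of Yan⟧ = {Finn, Ona, Xiu}.

{Finn, Ona, Xiu}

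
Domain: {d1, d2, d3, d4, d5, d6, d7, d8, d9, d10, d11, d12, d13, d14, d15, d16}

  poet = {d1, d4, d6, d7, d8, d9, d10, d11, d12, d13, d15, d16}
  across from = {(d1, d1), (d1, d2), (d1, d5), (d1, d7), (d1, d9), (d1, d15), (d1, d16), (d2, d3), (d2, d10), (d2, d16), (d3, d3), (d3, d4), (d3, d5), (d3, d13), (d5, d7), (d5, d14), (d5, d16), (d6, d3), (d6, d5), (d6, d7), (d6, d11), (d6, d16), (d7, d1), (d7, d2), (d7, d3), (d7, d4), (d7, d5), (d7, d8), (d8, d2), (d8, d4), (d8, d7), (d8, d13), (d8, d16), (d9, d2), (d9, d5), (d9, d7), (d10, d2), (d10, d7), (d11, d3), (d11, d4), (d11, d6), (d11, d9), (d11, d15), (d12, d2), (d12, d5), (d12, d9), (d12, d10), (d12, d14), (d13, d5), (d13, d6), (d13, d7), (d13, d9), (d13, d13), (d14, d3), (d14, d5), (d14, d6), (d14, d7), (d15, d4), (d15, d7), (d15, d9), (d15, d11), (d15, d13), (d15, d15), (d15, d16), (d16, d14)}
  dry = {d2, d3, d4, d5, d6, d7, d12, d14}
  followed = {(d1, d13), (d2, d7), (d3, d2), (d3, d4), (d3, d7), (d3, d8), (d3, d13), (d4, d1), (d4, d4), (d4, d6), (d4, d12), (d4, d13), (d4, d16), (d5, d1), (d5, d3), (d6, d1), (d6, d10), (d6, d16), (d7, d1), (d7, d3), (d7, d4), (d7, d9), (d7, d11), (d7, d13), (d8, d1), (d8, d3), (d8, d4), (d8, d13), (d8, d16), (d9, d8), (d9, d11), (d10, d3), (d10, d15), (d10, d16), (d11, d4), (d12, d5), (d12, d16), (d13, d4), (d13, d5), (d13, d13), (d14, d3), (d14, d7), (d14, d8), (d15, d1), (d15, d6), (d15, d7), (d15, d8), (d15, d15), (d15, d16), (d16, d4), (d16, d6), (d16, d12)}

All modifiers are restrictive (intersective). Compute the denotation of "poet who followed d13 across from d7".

{d1, d8, d13}

⟦who followed d13⟧ = {x : ⟨x, d13⟩ ∈ ⟦followed⟧} = {d1, d3, d4, d7, d8, d13}
⟦across from d7⟧ = {x : ⟨x, d7⟩ ∈ ⟦across from⟧} = {d1, d5, d6, d8, d9, d10, d13, d14, d15}
⟦poet⟧ = {d1, d4, d6, d7, d8, d9, d10, d11, d12, d13, d15, d16}
… ∩ ⟦who followed d13⟧ = {d1, d4, d6, d7, d8, d9, d10, d11, d12, d13, d15, d16} ∩ {d1, d3, d4, d7, d8, d13} = {d1, d4, d7, d8, d13}
… ∩ ⟦across from d7⟧ = {d1, d4, d7, d8, d13} ∩ {d1, d5, d6, d8, d9, d10, d13, d14, d15} = {d1, d8, d13}
So ⟦poet who followed d13 across from d7⟧ = {d1, d8, d13}.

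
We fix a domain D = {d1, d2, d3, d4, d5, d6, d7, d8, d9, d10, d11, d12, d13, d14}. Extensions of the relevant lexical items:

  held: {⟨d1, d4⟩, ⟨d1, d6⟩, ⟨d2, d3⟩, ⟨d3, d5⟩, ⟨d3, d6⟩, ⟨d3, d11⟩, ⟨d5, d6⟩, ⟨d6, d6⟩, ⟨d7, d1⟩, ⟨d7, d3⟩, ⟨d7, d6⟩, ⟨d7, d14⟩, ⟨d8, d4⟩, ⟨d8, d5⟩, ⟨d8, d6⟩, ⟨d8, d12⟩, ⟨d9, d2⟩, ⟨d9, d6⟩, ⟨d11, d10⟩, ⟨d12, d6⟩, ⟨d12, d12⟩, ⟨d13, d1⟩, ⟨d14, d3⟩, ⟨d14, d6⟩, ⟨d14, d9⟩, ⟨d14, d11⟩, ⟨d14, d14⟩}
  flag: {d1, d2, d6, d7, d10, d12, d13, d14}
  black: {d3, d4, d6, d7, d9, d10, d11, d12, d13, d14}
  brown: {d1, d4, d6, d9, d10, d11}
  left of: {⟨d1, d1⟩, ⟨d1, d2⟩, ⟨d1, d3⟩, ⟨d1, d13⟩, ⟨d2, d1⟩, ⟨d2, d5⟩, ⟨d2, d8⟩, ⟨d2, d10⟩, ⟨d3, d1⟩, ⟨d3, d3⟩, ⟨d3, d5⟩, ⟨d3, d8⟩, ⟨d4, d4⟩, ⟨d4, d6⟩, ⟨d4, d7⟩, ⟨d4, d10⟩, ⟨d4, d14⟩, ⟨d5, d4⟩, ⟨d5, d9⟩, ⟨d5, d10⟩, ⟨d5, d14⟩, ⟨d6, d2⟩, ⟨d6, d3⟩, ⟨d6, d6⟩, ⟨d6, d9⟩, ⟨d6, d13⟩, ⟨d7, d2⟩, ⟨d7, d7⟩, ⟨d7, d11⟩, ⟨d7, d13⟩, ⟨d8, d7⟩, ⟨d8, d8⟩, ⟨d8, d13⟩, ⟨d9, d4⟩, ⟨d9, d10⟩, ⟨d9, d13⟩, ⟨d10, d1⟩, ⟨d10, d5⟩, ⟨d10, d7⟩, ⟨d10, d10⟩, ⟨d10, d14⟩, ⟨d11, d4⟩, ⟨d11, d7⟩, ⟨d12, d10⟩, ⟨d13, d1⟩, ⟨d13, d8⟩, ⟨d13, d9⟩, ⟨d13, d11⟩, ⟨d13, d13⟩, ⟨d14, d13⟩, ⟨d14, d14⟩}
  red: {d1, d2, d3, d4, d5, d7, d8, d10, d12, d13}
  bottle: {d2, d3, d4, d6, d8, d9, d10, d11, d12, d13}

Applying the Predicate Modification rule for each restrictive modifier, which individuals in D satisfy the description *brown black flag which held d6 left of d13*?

⟦which held d6⟧ = {x : ⟨x, d6⟩ ∈ ⟦held⟧} = {d1, d3, d5, d6, d7, d8, d9, d12, d14}
⟦left of d13⟧ = {x : ⟨x, d13⟩ ∈ ⟦left of⟧} = {d1, d6, d7, d8, d9, d13, d14}
⟦flag⟧ = {d1, d2, d6, d7, d10, d12, d13, d14}
… ∩ ⟦which held d6⟧ = {d1, d2, d6, d7, d10, d12, d13, d14} ∩ {d1, d3, d5, d6, d7, d8, d9, d12, d14} = {d1, d6, d7, d12, d14}
… ∩ ⟦left of d13⟧ = {d1, d6, d7, d12, d14} ∩ {d1, d6, d7, d8, d9, d13, d14} = {d1, d6, d7, d14}
… ∩ ⟦brown⟧ = {d1, d6, d7, d14} ∩ {d1, d4, d6, d9, d10, d11} = {d1, d6}
… ∩ ⟦black⟧ = {d1, d6} ∩ {d3, d4, d6, d7, d9, d10, d11, d12, d13, d14} = {d6}
So ⟦brown black flag which held d6 left of d13⟧ = {d6}.

{d6}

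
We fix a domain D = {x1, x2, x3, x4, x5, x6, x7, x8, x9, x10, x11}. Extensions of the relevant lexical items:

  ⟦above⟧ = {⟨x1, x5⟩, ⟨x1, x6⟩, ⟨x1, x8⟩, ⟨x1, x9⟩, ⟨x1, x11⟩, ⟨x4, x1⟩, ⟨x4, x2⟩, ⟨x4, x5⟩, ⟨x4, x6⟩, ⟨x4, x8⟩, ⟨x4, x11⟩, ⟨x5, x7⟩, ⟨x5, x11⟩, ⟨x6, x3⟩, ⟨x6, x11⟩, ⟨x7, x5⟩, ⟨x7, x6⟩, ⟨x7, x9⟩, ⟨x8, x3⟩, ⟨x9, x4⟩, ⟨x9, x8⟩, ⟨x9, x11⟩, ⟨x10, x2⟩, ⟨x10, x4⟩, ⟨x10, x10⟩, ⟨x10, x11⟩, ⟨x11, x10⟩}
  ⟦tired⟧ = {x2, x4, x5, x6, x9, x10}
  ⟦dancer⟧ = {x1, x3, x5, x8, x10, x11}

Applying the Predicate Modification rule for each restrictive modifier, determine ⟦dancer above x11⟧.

{x1, x5, x10}

⟦above x11⟧ = {x : ⟨x, x11⟩ ∈ ⟦above⟧} = {x1, x4, x5, x6, x9, x10}
⟦dancer⟧ = {x1, x3, x5, x8, x10, x11}
… ∩ ⟦above x11⟧ = {x1, x3, x5, x8, x10, x11} ∩ {x1, x4, x5, x6, x9, x10} = {x1, x5, x10}
So ⟦dancer above x11⟧ = {x1, x5, x10}.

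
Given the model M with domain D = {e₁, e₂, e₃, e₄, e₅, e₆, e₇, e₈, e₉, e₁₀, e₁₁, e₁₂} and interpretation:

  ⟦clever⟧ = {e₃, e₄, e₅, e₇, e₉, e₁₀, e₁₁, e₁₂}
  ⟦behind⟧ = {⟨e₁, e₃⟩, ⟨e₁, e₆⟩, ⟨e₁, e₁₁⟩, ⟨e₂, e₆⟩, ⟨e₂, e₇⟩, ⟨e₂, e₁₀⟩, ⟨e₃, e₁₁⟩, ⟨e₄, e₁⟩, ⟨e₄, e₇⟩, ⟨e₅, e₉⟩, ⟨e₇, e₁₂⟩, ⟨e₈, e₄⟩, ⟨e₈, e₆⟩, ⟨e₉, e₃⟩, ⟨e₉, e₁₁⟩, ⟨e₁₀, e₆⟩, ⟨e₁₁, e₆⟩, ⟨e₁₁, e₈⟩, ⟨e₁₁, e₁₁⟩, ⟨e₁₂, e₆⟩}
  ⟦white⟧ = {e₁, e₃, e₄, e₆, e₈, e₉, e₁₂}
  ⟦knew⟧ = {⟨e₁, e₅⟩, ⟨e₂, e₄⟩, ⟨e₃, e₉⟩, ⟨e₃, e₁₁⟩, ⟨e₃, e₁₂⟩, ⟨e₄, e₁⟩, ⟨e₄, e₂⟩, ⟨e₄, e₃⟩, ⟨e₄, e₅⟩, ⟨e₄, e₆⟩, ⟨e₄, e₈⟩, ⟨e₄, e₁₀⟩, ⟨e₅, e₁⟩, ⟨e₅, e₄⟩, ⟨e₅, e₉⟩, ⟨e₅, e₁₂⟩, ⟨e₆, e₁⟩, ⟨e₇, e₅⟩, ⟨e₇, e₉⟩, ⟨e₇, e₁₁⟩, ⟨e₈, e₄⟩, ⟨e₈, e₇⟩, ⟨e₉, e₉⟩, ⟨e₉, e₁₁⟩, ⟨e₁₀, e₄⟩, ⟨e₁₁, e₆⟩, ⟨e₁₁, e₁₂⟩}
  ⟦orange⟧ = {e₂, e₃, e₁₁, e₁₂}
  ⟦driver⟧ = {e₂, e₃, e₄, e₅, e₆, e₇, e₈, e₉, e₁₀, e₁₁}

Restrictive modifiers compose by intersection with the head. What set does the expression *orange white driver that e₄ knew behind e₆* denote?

{ }

⟦that e₄ knew⟧ = {x : ⟨e₄, x⟩ ∈ ⟦knew⟧} = {e₁, e₂, e₃, e₅, e₆, e₈, e₁₀}
⟦behind e₆⟧ = {x : ⟨x, e₆⟩ ∈ ⟦behind⟧} = {e₁, e₂, e₈, e₁₀, e₁₁, e₁₂}
⟦driver⟧ = {e₂, e₃, e₄, e₅, e₆, e₇, e₈, e₉, e₁₀, e₁₁}
… ∩ ⟦that e₄ knew⟧ = {e₂, e₃, e₄, e₅, e₆, e₇, e₈, e₉, e₁₀, e₁₁} ∩ {e₁, e₂, e₃, e₅, e₆, e₈, e₁₀} = {e₂, e₃, e₅, e₆, e₈, e₁₀}
… ∩ ⟦behind e₆⟧ = {e₂, e₃, e₅, e₆, e₈, e₁₀} ∩ {e₁, e₂, e₈, e₁₀, e₁₁, e₁₂} = {e₂, e₈, e₁₀}
… ∩ ⟦orange⟧ = {e₂, e₈, e₁₀} ∩ {e₂, e₃, e₁₁, e₁₂} = {e₂}
… ∩ ⟦white⟧ = {e₂} ∩ {e₁, e₃, e₄, e₆, e₈, e₉, e₁₂} = ∅
So ⟦orange white driver that e₄ knew behind e₆⟧ = { }.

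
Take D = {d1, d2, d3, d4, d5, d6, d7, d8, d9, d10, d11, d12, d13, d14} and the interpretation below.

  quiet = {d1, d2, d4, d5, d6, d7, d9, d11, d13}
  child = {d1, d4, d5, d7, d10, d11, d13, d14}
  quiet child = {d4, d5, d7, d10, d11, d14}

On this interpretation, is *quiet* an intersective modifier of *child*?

no

⟦quiet⟧ ∩ ⟦child⟧ = {d1, d2, d4, d5, d6, d7, d9, d11, d13} ∩ {d1, d4, d5, d7, d10, d11, d13, d14} = {d1, d4, d5, d7, d11, d13}
Observed ⟦quiet child⟧ = {d4, d5, d7, d10, d11, d14}.
These differ, so the modifier is not intersective in this model.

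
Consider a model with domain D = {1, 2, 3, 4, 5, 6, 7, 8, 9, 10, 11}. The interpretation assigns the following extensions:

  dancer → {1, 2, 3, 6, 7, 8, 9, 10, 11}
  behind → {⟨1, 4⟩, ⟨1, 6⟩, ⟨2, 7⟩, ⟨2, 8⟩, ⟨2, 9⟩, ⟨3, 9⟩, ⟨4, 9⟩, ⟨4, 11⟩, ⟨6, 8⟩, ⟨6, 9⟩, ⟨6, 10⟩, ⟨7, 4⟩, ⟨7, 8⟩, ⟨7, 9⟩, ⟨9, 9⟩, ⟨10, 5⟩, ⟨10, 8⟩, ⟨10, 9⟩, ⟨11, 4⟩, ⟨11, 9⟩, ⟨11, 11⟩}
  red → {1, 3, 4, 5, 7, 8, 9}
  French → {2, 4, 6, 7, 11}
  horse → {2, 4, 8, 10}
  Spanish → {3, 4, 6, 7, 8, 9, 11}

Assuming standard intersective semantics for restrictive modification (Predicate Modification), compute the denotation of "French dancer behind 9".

⟦behind 9⟧ = {x : ⟨x, 9⟩ ∈ ⟦behind⟧} = {2, 3, 4, 6, 7, 9, 10, 11}
⟦dancer⟧ = {1, 2, 3, 6, 7, 8, 9, 10, 11}
… ∩ ⟦behind 9⟧ = {1, 2, 3, 6, 7, 8, 9, 10, 11} ∩ {2, 3, 4, 6, 7, 9, 10, 11} = {2, 3, 6, 7, 9, 10, 11}
… ∩ ⟦French⟧ = {2, 3, 6, 7, 9, 10, 11} ∩ {2, 4, 6, 7, 11} = {2, 6, 7, 11}
So ⟦French dancer behind 9⟧ = {2, 6, 7, 11}.

{2, 6, 7, 11}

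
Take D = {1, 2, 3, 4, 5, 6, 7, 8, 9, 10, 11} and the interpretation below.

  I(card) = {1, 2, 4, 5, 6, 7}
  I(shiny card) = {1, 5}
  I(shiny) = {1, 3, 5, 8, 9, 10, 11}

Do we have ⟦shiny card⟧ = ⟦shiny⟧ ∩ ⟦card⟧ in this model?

yes

⟦shiny⟧ ∩ ⟦card⟧ = {1, 3, 5, 8, 9, 10, 11} ∩ {1, 2, 4, 5, 6, 7} = {1, 5}
Observed ⟦shiny card⟧ = {1, 5}.
These coincide, so the modifier is intersective here.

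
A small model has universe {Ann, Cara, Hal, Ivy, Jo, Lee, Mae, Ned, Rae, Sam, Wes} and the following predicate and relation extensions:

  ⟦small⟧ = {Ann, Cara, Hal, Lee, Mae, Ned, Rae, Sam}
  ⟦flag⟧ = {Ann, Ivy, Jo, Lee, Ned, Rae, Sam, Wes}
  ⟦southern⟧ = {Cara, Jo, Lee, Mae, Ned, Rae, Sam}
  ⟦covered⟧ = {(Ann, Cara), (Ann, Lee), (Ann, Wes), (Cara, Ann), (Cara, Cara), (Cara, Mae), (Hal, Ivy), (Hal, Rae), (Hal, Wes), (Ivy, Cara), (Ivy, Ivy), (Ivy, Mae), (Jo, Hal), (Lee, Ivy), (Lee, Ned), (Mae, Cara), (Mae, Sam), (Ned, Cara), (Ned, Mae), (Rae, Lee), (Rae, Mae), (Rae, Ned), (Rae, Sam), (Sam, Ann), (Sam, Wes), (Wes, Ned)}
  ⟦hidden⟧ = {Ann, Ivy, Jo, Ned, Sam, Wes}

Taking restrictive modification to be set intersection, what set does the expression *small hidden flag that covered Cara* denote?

{Ann, Ned}

⟦that covered Cara⟧ = {x : ⟨x, Cara⟩ ∈ ⟦covered⟧} = {Ann, Cara, Ivy, Mae, Ned}
⟦flag⟧ = {Ann, Ivy, Jo, Lee, Ned, Rae, Sam, Wes}
… ∩ ⟦that covered Cara⟧ = {Ann, Ivy, Jo, Lee, Ned, Rae, Sam, Wes} ∩ {Ann, Cara, Ivy, Mae, Ned} = {Ann, Ivy, Ned}
… ∩ ⟦small⟧ = {Ann, Ivy, Ned} ∩ {Ann, Cara, Hal, Lee, Mae, Ned, Rae, Sam} = {Ann, Ned}
… ∩ ⟦hidden⟧ = {Ann, Ned} ∩ {Ann, Ivy, Jo, Ned, Sam, Wes} = {Ann, Ned}
So ⟦small hidden flag that covered Cara⟧ = {Ann, Ned}.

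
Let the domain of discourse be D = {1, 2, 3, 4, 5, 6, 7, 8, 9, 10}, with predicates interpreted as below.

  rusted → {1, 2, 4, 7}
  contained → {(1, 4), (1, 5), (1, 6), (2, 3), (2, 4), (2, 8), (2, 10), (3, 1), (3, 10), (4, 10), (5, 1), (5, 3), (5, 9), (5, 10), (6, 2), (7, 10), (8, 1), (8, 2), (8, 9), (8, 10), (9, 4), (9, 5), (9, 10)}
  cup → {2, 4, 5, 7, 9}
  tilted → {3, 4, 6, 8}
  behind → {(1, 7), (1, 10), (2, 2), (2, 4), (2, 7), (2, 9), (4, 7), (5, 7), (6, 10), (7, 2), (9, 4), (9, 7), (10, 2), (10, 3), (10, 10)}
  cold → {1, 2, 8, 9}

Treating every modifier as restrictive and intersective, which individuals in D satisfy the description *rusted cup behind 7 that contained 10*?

{2, 4}

⟦behind 7⟧ = {x : ⟨x, 7⟩ ∈ ⟦behind⟧} = {1, 2, 4, 5, 9}
⟦that contained 10⟧ = {x : ⟨x, 10⟩ ∈ ⟦contained⟧} = {2, 3, 4, 5, 7, 8, 9}
⟦cup⟧ = {2, 4, 5, 7, 9}
… ∩ ⟦behind 7⟧ = {2, 4, 5, 7, 9} ∩ {1, 2, 4, 5, 9} = {2, 4, 5, 9}
… ∩ ⟦that contained 10⟧ = {2, 4, 5, 9} ∩ {2, 3, 4, 5, 7, 8, 9} = {2, 4, 5, 9}
… ∩ ⟦rusted⟧ = {2, 4, 5, 9} ∩ {1, 2, 4, 7} = {2, 4}
So ⟦rusted cup behind 7 that contained 10⟧ = {2, 4}.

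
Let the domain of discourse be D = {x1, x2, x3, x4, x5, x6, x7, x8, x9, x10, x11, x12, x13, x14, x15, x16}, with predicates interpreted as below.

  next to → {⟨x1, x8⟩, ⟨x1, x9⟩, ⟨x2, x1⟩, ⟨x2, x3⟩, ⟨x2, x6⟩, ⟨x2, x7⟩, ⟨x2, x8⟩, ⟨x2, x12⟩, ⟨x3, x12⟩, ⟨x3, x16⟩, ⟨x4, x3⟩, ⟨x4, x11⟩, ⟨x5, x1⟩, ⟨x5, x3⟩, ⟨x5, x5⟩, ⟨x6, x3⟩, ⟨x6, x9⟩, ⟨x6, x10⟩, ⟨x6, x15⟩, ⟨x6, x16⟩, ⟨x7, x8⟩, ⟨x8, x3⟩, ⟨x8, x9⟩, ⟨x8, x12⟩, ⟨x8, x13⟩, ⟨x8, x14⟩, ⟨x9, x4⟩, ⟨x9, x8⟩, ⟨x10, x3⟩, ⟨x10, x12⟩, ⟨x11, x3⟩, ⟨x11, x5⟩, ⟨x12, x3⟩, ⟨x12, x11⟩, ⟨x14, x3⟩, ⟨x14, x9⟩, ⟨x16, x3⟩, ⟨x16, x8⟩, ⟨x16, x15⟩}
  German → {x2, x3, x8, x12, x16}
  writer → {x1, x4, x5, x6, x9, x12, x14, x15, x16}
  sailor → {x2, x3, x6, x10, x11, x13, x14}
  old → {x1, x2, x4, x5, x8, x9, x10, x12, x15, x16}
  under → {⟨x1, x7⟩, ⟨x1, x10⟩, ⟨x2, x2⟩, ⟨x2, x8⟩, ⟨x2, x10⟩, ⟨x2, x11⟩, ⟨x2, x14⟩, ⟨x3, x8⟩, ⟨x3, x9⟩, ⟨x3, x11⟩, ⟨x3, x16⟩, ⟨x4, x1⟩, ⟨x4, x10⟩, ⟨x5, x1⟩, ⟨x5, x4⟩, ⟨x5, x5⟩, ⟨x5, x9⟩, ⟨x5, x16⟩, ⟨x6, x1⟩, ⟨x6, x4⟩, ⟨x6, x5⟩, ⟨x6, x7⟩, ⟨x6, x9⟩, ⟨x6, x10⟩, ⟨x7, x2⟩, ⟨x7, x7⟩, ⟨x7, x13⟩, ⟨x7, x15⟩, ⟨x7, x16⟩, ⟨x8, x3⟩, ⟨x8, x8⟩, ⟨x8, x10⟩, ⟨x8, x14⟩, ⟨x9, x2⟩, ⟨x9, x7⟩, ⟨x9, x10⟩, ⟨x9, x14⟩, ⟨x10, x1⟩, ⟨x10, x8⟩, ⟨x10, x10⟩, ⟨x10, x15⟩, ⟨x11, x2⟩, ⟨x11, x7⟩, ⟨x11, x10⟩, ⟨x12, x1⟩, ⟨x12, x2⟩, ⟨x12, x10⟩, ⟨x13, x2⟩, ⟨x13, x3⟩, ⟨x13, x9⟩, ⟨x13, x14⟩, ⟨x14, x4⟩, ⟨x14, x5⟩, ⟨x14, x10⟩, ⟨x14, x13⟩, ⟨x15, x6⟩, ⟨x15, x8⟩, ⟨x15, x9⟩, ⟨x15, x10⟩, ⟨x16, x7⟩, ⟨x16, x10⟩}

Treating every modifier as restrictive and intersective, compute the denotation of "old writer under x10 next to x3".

⟦under x10⟧ = {x : ⟨x, x10⟩ ∈ ⟦under⟧} = {x1, x2, x4, x6, x8, x9, x10, x11, x12, x14, x15, x16}
⟦next to x3⟧ = {x : ⟨x, x3⟩ ∈ ⟦next to⟧} = {x2, x4, x5, x6, x8, x10, x11, x12, x14, x16}
⟦writer⟧ = {x1, x4, x5, x6, x9, x12, x14, x15, x16}
… ∩ ⟦under x10⟧ = {x1, x4, x5, x6, x9, x12, x14, x15, x16} ∩ {x1, x2, x4, x6, x8, x9, x10, x11, x12, x14, x15, x16} = {x1, x4, x6, x9, x12, x14, x15, x16}
… ∩ ⟦next to x3⟧ = {x1, x4, x6, x9, x12, x14, x15, x16} ∩ {x2, x4, x5, x6, x8, x10, x11, x12, x14, x16} = {x4, x6, x12, x14, x16}
… ∩ ⟦old⟧ = {x4, x6, x12, x14, x16} ∩ {x1, x2, x4, x5, x8, x9, x10, x12, x15, x16} = {x4, x12, x16}
So ⟦old writer under x10 next to x3⟧ = {x4, x12, x16}.

{x4, x12, x16}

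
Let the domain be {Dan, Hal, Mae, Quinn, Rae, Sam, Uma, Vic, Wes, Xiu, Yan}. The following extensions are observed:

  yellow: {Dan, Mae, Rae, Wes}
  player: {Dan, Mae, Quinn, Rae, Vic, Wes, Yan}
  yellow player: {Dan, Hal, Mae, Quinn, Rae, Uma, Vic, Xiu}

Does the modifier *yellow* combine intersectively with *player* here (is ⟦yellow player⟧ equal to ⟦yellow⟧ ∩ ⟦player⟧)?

⟦yellow⟧ ∩ ⟦player⟧ = {Dan, Mae, Rae, Wes} ∩ {Dan, Mae, Quinn, Rae, Vic, Wes, Yan} = {Dan, Mae, Rae, Wes}
Observed ⟦yellow player⟧ = {Dan, Hal, Mae, Quinn, Rae, Uma, Vic, Xiu}.
These differ, so the modifier is not intersective in this model.

no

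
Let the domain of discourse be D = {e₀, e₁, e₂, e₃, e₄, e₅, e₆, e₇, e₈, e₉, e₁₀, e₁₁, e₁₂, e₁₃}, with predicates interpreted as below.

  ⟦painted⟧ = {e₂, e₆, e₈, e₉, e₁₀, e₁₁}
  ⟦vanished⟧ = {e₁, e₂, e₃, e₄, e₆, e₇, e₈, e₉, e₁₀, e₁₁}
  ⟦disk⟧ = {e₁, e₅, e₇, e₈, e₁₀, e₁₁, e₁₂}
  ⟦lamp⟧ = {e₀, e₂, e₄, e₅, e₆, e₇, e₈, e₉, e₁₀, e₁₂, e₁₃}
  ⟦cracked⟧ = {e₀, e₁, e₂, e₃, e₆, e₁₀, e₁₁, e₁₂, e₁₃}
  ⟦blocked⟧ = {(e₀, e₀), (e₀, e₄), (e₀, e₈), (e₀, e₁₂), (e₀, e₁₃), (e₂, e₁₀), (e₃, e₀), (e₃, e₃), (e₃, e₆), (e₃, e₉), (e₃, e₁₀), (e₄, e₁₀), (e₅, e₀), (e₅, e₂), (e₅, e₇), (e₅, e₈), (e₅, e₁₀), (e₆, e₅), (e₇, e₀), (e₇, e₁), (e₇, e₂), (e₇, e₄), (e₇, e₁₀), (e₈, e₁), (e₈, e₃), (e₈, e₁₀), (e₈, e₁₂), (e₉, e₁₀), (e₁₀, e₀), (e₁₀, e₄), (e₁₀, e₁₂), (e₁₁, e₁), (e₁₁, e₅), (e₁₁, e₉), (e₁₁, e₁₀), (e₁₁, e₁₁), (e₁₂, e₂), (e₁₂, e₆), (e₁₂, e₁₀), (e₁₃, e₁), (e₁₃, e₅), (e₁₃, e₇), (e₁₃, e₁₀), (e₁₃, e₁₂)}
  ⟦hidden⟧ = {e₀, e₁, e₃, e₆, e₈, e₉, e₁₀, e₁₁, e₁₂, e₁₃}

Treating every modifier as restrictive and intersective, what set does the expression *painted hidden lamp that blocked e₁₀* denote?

⟦that blocked e₁₀⟧ = {x : ⟨x, e₁₀⟩ ∈ ⟦blocked⟧} = {e₂, e₃, e₄, e₅, e₇, e₈, e₉, e₁₁, e₁₂, e₁₃}
⟦lamp⟧ = {e₀, e₂, e₄, e₅, e₆, e₇, e₈, e₉, e₁₀, e₁₂, e₁₃}
… ∩ ⟦that blocked e₁₀⟧ = {e₀, e₂, e₄, e₅, e₆, e₇, e₈, e₉, e₁₀, e₁₂, e₁₃} ∩ {e₂, e₃, e₄, e₅, e₇, e₈, e₉, e₁₁, e₁₂, e₁₃} = {e₂, e₄, e₅, e₇, e₈, e₉, e₁₂, e₁₃}
… ∩ ⟦painted⟧ = {e₂, e₄, e₅, e₇, e₈, e₉, e₁₂, e₁₃} ∩ {e₂, e₆, e₈, e₉, e₁₀, e₁₁} = {e₂, e₈, e₉}
… ∩ ⟦hidden⟧ = {e₂, e₈, e₉} ∩ {e₀, e₁, e₃, e₆, e₈, e₉, e₁₀, e₁₁, e₁₂, e₁₃} = {e₈, e₉}
So ⟦painted hidden lamp that blocked e₁₀⟧ = {e₈, e₉}.

{e₈, e₉}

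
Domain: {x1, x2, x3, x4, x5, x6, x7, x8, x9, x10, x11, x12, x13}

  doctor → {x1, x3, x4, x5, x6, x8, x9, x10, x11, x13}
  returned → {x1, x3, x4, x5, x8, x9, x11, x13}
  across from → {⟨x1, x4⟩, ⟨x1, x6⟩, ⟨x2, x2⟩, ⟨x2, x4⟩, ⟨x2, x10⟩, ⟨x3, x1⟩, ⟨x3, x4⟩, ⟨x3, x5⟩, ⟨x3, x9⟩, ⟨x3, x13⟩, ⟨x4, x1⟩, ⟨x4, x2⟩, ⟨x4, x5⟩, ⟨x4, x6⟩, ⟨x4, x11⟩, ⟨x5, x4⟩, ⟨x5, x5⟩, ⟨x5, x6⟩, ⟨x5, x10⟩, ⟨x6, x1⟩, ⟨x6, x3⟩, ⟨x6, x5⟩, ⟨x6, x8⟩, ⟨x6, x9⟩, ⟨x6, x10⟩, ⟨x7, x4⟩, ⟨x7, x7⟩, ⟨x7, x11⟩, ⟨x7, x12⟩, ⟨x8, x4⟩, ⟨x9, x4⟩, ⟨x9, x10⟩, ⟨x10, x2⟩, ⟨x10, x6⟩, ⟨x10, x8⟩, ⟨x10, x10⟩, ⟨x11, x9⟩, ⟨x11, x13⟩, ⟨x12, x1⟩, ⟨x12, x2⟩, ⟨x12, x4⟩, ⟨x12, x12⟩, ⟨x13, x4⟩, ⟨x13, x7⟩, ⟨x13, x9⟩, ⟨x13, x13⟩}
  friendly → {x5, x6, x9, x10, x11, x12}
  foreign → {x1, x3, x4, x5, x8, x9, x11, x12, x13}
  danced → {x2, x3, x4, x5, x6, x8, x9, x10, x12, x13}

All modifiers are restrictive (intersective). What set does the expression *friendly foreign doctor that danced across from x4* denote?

{x5, x9}

⟦that danced⟧ = ⟦danced⟧ = {x2, x3, x4, x5, x6, x8, x9, x10, x12, x13}
⟦across from x4⟧ = {x : ⟨x, x4⟩ ∈ ⟦across from⟧} = {x1, x2, x3, x5, x7, x8, x9, x12, x13}
⟦doctor⟧ = {x1, x3, x4, x5, x6, x8, x9, x10, x11, x13}
… ∩ ⟦that danced⟧ = {x1, x3, x4, x5, x6, x8, x9, x10, x11, x13} ∩ {x2, x3, x4, x5, x6, x8, x9, x10, x12, x13} = {x3, x4, x5, x6, x8, x9, x10, x13}
… ∩ ⟦across from x4⟧ = {x3, x4, x5, x6, x8, x9, x10, x13} ∩ {x1, x2, x3, x5, x7, x8, x9, x12, x13} = {x3, x5, x8, x9, x13}
… ∩ ⟦friendly⟧ = {x3, x5, x8, x9, x13} ∩ {x5, x6, x9, x10, x11, x12} = {x5, x9}
… ∩ ⟦foreign⟧ = {x5, x9} ∩ {x1, x3, x4, x5, x8, x9, x11, x12, x13} = {x5, x9}
So ⟦friendly foreign doctor that danced across from x4⟧ = {x5, x9}.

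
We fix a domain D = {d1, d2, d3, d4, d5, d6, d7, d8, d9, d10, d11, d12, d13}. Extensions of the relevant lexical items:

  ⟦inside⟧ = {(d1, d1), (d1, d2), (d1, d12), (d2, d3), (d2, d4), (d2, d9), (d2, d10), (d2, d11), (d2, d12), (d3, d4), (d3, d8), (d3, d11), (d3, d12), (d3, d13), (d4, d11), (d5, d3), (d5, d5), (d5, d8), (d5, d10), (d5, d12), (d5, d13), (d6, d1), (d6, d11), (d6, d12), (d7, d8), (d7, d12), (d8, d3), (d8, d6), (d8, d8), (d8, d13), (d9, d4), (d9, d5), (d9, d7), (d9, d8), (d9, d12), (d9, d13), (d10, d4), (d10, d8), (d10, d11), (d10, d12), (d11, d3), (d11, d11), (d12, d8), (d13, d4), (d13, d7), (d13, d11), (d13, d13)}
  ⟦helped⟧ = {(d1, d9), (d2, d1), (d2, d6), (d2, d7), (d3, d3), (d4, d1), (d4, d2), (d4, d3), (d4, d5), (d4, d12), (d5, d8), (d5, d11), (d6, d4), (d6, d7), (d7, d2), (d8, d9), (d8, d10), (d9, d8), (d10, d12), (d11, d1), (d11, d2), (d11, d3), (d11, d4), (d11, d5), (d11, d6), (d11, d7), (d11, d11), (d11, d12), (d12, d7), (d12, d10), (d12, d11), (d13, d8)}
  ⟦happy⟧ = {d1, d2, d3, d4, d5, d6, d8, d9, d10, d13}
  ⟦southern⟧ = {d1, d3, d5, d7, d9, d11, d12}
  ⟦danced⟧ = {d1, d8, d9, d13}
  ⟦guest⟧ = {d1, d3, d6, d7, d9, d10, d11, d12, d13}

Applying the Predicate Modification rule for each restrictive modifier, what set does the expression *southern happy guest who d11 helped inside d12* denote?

{d1, d3}

⟦who d11 helped⟧ = {x : ⟨d11, x⟩ ∈ ⟦helped⟧} = {d1, d2, d3, d4, d5, d6, d7, d11, d12}
⟦inside d12⟧ = {x : ⟨x, d12⟩ ∈ ⟦inside⟧} = {d1, d2, d3, d5, d6, d7, d9, d10}
⟦guest⟧ = {d1, d3, d6, d7, d9, d10, d11, d12, d13}
… ∩ ⟦who d11 helped⟧ = {d1, d3, d6, d7, d9, d10, d11, d12, d13} ∩ {d1, d2, d3, d4, d5, d6, d7, d11, d12} = {d1, d3, d6, d7, d11, d12}
… ∩ ⟦inside d12⟧ = {d1, d3, d6, d7, d11, d12} ∩ {d1, d2, d3, d5, d6, d7, d9, d10} = {d1, d3, d6, d7}
… ∩ ⟦southern⟧ = {d1, d3, d6, d7} ∩ {d1, d3, d5, d7, d9, d11, d12} = {d1, d3, d7}
… ∩ ⟦happy⟧ = {d1, d3, d7} ∩ {d1, d2, d3, d4, d5, d6, d8, d9, d10, d13} = {d1, d3}
So ⟦southern happy guest who d11 helped inside d12⟧ = {d1, d3}.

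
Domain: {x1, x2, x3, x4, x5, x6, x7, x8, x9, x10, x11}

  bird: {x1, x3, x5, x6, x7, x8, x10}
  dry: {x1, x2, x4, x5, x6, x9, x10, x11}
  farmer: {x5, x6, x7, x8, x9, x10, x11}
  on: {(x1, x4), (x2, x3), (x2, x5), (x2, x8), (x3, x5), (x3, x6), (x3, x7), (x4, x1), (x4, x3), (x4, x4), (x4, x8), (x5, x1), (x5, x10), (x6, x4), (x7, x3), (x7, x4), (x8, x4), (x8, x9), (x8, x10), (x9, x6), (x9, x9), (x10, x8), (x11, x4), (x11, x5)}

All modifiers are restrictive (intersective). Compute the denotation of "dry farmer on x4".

⟦on x4⟧ = {x : ⟨x, x4⟩ ∈ ⟦on⟧} = {x1, x4, x6, x7, x8, x11}
⟦farmer⟧ = {x5, x6, x7, x8, x9, x10, x11}
… ∩ ⟦on x4⟧ = {x5, x6, x7, x8, x9, x10, x11} ∩ {x1, x4, x6, x7, x8, x11} = {x6, x7, x8, x11}
… ∩ ⟦dry⟧ = {x6, x7, x8, x11} ∩ {x1, x2, x4, x5, x6, x9, x10, x11} = {x6, x11}
So ⟦dry farmer on x4⟧ = {x6, x11}.

{x6, x11}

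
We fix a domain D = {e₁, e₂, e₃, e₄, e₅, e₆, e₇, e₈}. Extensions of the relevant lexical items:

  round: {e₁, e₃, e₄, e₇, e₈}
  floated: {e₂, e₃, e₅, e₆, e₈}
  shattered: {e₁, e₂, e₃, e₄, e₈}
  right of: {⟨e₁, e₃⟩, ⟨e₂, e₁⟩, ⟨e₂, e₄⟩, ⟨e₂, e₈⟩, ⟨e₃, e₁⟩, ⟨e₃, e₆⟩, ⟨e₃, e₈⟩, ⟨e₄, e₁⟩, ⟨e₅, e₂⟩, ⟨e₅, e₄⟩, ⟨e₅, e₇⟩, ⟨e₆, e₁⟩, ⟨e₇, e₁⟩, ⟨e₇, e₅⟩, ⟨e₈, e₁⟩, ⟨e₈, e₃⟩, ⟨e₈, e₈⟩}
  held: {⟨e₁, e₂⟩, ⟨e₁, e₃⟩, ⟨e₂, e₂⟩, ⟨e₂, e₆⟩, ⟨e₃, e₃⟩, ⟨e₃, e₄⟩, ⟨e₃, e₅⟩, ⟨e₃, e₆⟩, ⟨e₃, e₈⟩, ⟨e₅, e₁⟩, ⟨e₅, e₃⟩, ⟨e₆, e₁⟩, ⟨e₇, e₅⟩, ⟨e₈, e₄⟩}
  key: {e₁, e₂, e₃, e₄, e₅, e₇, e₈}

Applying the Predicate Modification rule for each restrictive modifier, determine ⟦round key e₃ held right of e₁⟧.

⟦e₃ held⟧ = {x : ⟨e₃, x⟩ ∈ ⟦held⟧} = {e₃, e₄, e₅, e₆, e₈}
⟦right of e₁⟧ = {x : ⟨x, e₁⟩ ∈ ⟦right of⟧} = {e₂, e₃, e₄, e₆, e₇, e₈}
⟦key⟧ = {e₁, e₂, e₃, e₄, e₅, e₇, e₈}
… ∩ ⟦e₃ held⟧ = {e₁, e₂, e₃, e₄, e₅, e₇, e₈} ∩ {e₃, e₄, e₅, e₆, e₈} = {e₃, e₄, e₅, e₈}
… ∩ ⟦right of e₁⟧ = {e₃, e₄, e₅, e₈} ∩ {e₂, e₃, e₄, e₆, e₇, e₈} = {e₃, e₄, e₈}
… ∩ ⟦round⟧ = {e₃, e₄, e₈} ∩ {e₁, e₃, e₄, e₇, e₈} = {e₃, e₄, e₈}
So ⟦round key e₃ held right of e₁⟧ = {e₃, e₄, e₈}.

{e₃, e₄, e₈}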